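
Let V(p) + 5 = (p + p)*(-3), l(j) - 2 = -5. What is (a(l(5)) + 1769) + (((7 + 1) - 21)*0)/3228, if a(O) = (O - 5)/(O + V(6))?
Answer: 19461/11 ≈ 1769.2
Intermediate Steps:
l(j) = -3 (l(j) = 2 - 5 = -3)
V(p) = -5 - 6*p (V(p) = -5 + (p + p)*(-3) = -5 + (2*p)*(-3) = -5 - 6*p)
a(O) = (-5 + O)/(-41 + O) (a(O) = (O - 5)/(O + (-5 - 6*6)) = (-5 + O)/(O + (-5 - 36)) = (-5 + O)/(O - 41) = (-5 + O)/(-41 + O))
(a(l(5)) + 1769) + (((7 + 1) - 21)*0)/3228 = ((-5 - 3)/(-41 - 3) + 1769) + (((7 + 1) - 21)*0)/3228 = (-8/(-44) + 1769) + ((8 - 21)*0)*(1/3228) = (-1/44*(-8) + 1769) - 13*0*(1/3228) = (2/11 + 1769) + 0*(1/3228) = 19461/11 + 0 = 19461/11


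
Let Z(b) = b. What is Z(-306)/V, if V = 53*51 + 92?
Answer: -306/2795 ≈ -0.10948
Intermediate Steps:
V = 2795 (V = 2703 + 92 = 2795)
Z(-306)/V = -306/2795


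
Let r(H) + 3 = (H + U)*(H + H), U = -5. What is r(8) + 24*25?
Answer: 645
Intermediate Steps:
r(H) = -3 + 2*H*(-5 + H) (r(H) = -3 + (H - 5)*(H + H) = -3 + (-5 + H)*(2*H) = -3 + 2*H*(-5 + H))
r(8) + 24*25 = (-3 - 10*8 + 2*8**2) + 24*25 = (-3 - 80 + 2*64) + 600 = (-3 - 80 + 128) + 600 = 45 + 600 = 645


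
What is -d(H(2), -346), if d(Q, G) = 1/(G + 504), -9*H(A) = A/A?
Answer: -1/158 ≈ -0.0063291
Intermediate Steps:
H(A) = -⅑ (H(A) = -A/(9*A) = -⅑*1 = -⅑)
d(Q, G) = 1/(504 + G)
-d(H(2), -346) = -1/(504 - 346) = -1/158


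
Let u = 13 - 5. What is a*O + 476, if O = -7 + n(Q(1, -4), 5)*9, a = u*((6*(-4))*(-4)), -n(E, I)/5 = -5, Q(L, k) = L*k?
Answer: 167900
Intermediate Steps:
u = 8
n(E, I) = 25 (n(E, I) = -5*(-5) = 25)
a = 768 (a = 8*((6*(-4))*(-4)) = 8*(-24*(-4)) = 8*96 = 768)
O = 218 (O = -7 + 25*9 = -7 + 225 = 218)
a*O + 476 = 768*218 + 476 = 167424 + 476 = 167900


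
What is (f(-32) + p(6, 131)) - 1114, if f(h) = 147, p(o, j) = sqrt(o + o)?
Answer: -967 + 2*sqrt(3) ≈ -963.54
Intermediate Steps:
p(o, j) = sqrt(2)*sqrt(o) (p(o, j) = sqrt(2*o) = sqrt(2)*sqrt(o))
(f(-32) + p(6, 131)) - 1114 = (147 + sqrt(2)*sqrt(6)) - 1114 = (147 + 2*sqrt(3)) - 1114 = -967 + 2*sqrt(3)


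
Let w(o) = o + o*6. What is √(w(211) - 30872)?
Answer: I*√29395 ≈ 171.45*I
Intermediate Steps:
w(o) = 7*o (w(o) = o + 6*o = 7*o)
√(w(211) - 30872) = √(7*211 - 30872) = √(1477 - 30872) = √(-29395) = I*√29395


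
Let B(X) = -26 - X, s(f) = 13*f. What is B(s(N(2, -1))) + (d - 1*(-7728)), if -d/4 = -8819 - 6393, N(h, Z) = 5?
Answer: 68485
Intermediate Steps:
d = 60848 (d = -4*(-8819 - 6393) = -4*(-15212) = 60848)
B(s(N(2, -1))) + (d - 1*(-7728)) = (-26 - 13*5) + (60848 - 1*(-7728)) = (-26 - 1*65) + (60848 + 7728) = (-26 - 65) + 68576 = -91 + 68576 = 68485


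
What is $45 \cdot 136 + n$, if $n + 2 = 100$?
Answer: $6218$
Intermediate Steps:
$n = 98$ ($n = -2 + 100 = 98$)
$45 \cdot 136 + n = 45 \cdot 136 + 98 = 6120 + 98 = 6218$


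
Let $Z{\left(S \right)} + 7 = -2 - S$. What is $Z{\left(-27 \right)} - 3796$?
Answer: $-3778$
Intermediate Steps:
$Z{\left(S \right)} = -9 - S$ ($Z{\left(S \right)} = -7 - \left(2 + S\right) = -9 - S$)
$Z{\left(-27 \right)} - 3796 = \left(-9 - -27\right) - 3796 = \left(-9 + 27\right) - 3796 = 18 - 3796 = -3778$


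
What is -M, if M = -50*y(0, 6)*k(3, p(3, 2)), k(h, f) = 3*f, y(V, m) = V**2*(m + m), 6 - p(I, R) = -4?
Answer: 0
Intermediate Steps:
p(I, R) = 10 (p(I, R) = 6 - 1*(-4) = 6 + 4 = 10)
y(V, m) = 2*m*V**2 (y(V, m) = V**2*(2*m) = 2*m*V**2)
M = 0 (M = -50*2*6*0**2*3*10 = -50*2*6*0*30 = -0*30 = -50*0 = 0)
-M = -1*0 = 0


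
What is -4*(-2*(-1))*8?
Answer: -64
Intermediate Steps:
-4*(-2*(-1))*8 = -4*2*8 = -8*8 = -64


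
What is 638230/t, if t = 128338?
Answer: 319115/64169 ≈ 4.9730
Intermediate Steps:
638230/t = 638230/128338 = 638230*(1/128338) = 319115/64169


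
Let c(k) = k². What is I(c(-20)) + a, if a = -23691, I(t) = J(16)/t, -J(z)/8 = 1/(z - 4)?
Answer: -14214601/600 ≈ -23691.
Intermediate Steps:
J(z) = -8/(-4 + z) (J(z) = -8/(z - 4) = -8/(-4 + z))
I(t) = -2/(3*t) (I(t) = (-8/(-4 + 16))/t = (-8/12)/t = (-8*1/12)/t = -2/(3*t))
I(c(-20)) + a = -2/(3*((-20)²)) - 23691 = -⅔/400 - 23691 = -⅔*1/400 - 23691 = -1/600 - 23691 = -14214601/600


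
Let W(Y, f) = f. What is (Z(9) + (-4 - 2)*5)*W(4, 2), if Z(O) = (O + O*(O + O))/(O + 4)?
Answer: -438/13 ≈ -33.692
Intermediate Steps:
Z(O) = (O + 2*O**2)/(4 + O) (Z(O) = (O + O*(2*O))/(4 + O) = (O + 2*O**2)/(4 + O))
(Z(9) + (-4 - 2)*5)*W(4, 2) = (9*(1 + 2*9)/(4 + 9) + (-4 - 2)*5)*2 = (9*(1 + 18)/13 - 6*5)*2 = (9*(1/13)*19 - 30)*2 = (171/13 - 30)*2 = -219/13*2 = -438/13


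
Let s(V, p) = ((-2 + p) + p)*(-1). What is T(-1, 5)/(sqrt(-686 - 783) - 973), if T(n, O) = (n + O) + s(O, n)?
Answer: -3892/474099 - 4*I*sqrt(1469)/474099 ≈ -0.0082093 - 0.00032337*I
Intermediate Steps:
s(V, p) = 2 - 2*p (s(V, p) = (-2 + 2*p)*(-1) = 2 - 2*p)
T(n, O) = 2 + O - n (T(n, O) = (n + O) + (2 - 2*n) = (O + n) + (2 - 2*n) = 2 + O - n)
T(-1, 5)/(sqrt(-686 - 783) - 973) = (2 + 5 - 1*(-1))/(sqrt(-686 - 783) - 973) = (2 + 5 + 1)/(sqrt(-1469) - 973) = 8/(I*sqrt(1469) - 973) = 8/(-973 + I*sqrt(1469))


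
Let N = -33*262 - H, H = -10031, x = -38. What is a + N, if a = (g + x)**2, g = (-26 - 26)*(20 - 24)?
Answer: 30285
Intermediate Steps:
N = 1385 (N = -33*262 - 1*(-10031) = -8646 + 10031 = 1385)
g = 208 (g = -52*(-4) = 208)
a = 28900 (a = (208 - 38)**2 = 170**2 = 28900)
a + N = 28900 + 1385 = 30285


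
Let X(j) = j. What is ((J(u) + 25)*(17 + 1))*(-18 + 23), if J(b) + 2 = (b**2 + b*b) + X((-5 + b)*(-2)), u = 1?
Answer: 2970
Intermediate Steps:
J(b) = 8 - 2*b + 2*b**2 (J(b) = -2 + ((b**2 + b*b) + (-5 + b)*(-2)) = -2 + ((b**2 + b**2) + (10 - 2*b)) = -2 + (2*b**2 + (10 - 2*b)) = -2 + (10 - 2*b + 2*b**2) = 8 - 2*b + 2*b**2)
((J(u) + 25)*(17 + 1))*(-18 + 23) = (((8 - 2*1 + 2*1**2) + 25)*(17 + 1))*(-18 + 23) = (((8 - 2 + 2*1) + 25)*18)*5 = (((8 - 2 + 2) + 25)*18)*5 = ((8 + 25)*18)*5 = (33*18)*5 = 594*5 = 2970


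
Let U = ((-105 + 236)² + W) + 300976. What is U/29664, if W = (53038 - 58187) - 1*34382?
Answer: 139303/14832 ≈ 9.3921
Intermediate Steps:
W = -39531 (W = -5149 - 34382 = -39531)
U = 278606 (U = ((-105 + 236)² - 39531) + 300976 = (131² - 39531) + 300976 = (17161 - 39531) + 300976 = -22370 + 300976 = 278606)
U/29664 = 278606/29664 = 278606*(1/29664) = 139303/14832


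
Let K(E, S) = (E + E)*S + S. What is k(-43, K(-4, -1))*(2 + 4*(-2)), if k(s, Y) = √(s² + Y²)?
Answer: -6*√1898 ≈ -261.40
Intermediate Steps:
K(E, S) = S + 2*E*S (K(E, S) = (2*E)*S + S = 2*E*S + S = S + 2*E*S)
k(s, Y) = √(Y² + s²)
k(-43, K(-4, -1))*(2 + 4*(-2)) = √((-(1 + 2*(-4)))² + (-43)²)*(2 + 4*(-2)) = √((-(1 - 8))² + 1849)*(2 - 8) = √((-1*(-7))² + 1849)*(-6) = √(7² + 1849)*(-6) = √(49 + 1849)*(-6) = √1898*(-6) = -6*√1898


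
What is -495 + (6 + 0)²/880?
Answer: -108891/220 ≈ -494.96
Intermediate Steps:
-495 + (6 + 0)²/880 = -495 + 6²*(1/880) = -495 + 36*(1/880) = -495 + 9/220 = -108891/220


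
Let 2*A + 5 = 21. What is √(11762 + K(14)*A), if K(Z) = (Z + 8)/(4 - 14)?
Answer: √293610/5 ≈ 108.37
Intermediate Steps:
A = 8 (A = -5/2 + (½)*21 = -5/2 + 21/2 = 8)
K(Z) = -⅘ - Z/10 (K(Z) = (8 + Z)/(-10) = (8 + Z)*(-⅒) = -⅘ - Z/10)
√(11762 + K(14)*A) = √(11762 + (-⅘ - ⅒*14)*8) = √(11762 + (-⅘ - 7/5)*8) = √(11762 - 11/5*8) = √(11762 - 88/5) = √(58722/5) = √293610/5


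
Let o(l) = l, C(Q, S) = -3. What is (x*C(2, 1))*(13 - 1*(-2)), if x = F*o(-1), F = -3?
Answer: -135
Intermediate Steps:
x = 3 (x = -3*(-1) = 3)
(x*C(2, 1))*(13 - 1*(-2)) = (3*(-3))*(13 - 1*(-2)) = -9*(13 + 2) = -9*15 = -135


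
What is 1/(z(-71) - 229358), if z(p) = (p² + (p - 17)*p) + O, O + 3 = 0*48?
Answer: -1/218072 ≈ -4.5856e-6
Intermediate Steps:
O = -3 (O = -3 + 0*48 = -3 + 0 = -3)
z(p) = -3 + p² + p*(-17 + p) (z(p) = (p² + (p - 17)*p) - 3 = (p² + (-17 + p)*p) - 3 = (p² + p*(-17 + p)) - 3 = -3 + p² + p*(-17 + p))
1/(z(-71) - 229358) = 1/((-3 - 17*(-71) + 2*(-71)²) - 229358) = 1/((-3 + 1207 + 2*5041) - 229358) = 1/((-3 + 1207 + 10082) - 229358) = 1/(11286 - 229358) = 1/(-218072) = -1/218072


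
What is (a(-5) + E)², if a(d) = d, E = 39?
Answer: 1156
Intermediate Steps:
(a(-5) + E)² = (-5 + 39)² = 34² = 1156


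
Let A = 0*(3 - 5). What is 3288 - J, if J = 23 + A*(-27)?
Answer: 3265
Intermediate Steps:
A = 0 (A = 0*(-2) = 0)
J = 23 (J = 23 + 0*(-27) = 23 + 0 = 23)
3288 - J = 3288 - 1*23 = 3288 - 23 = 3265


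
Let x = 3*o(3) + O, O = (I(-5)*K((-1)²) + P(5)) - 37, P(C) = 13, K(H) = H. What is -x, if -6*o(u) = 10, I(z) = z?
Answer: 34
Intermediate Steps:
o(u) = -5/3 (o(u) = -⅙*10 = -5/3)
O = -29 (O = (-5*(-1)² + 13) - 37 = (-5*1 + 13) - 37 = (-5 + 13) - 37 = 8 - 37 = -29)
x = -34 (x = 3*(-5/3) - 29 = -5 - 29 = -34)
-x = -1*(-34) = 34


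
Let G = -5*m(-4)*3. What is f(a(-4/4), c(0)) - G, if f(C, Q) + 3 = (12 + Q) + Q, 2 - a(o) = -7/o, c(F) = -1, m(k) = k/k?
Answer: 22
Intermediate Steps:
m(k) = 1
a(o) = 2 + 7/o (a(o) = 2 - (-7)/o = 2 + 7/o)
G = -15 (G = -5*1*3 = -5*3 = -15)
f(C, Q) = 9 + 2*Q (f(C, Q) = -3 + ((12 + Q) + Q) = -3 + (12 + 2*Q) = 9 + 2*Q)
f(a(-4/4), c(0)) - G = (9 + 2*(-1)) - 1*(-15) = (9 - 2) + 15 = 7 + 15 = 22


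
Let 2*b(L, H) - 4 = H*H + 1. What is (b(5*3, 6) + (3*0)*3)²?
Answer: 1681/4 ≈ 420.25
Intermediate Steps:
b(L, H) = 5/2 + H²/2 (b(L, H) = 2 + (H*H + 1)/2 = 2 + (H² + 1)/2 = 2 + (1 + H²)/2 = 2 + (½ + H²/2) = 5/2 + H²/2)
(b(5*3, 6) + (3*0)*3)² = ((5/2 + (½)*6²) + (3*0)*3)² = ((5/2 + (½)*36) + 0*3)² = ((5/2 + 18) + 0)² = (41/2 + 0)² = (41/2)² = 1681/4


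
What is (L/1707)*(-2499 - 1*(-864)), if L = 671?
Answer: -365695/569 ≈ -642.70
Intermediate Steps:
(L/1707)*(-2499 - 1*(-864)) = (671/1707)*(-2499 - 1*(-864)) = (671*(1/1707))*(-2499 + 864) = (671/1707)*(-1635) = -365695/569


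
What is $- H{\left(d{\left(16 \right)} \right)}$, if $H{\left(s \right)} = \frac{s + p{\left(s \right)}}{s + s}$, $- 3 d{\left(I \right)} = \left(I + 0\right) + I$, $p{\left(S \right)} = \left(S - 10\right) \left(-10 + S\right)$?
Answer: $\frac{937}{48} \approx 19.521$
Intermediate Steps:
$p{\left(S \right)} = \left(-10 + S\right)^{2}$ ($p{\left(S \right)} = \left(-10 + S\right) \left(-10 + S\right) = \left(-10 + S\right)^{2}$)
$d{\left(I \right)} = - \frac{2 I}{3}$ ($d{\left(I \right)} = - \frac{\left(I + 0\right) + I}{3} = - \frac{I + I}{3} = - \frac{2 I}{3}$)
$H{\left(s \right)} = \frac{s + \left(-10 + s\right)^{2}}{2 s}$ ($H{\left(s \right)} = \frac{s + \left(-10 + s\right)^{2}}{s + s} = \frac{s + \left(-10 + s\right)^{2}}{2 s}$)
$- H{\left(d{\left(16 \right)} \right)} = - \frac{\left(- \frac{2}{3}\right) 16 + \left(-10 - \frac{32}{3}\right)^{2}}{2 \left(\left(- \frac{2}{3}\right) 16\right)} = - \frac{- \frac{32}{3} + \left(-10 - \frac{32}{3}\right)^{2}}{2 \left(- \frac{32}{3}\right)} = - \frac{\left(-3\right) \left(- \frac{32}{3} + \left(- \frac{62}{3}\right)^{2}\right)}{2 \cdot 32} = - \frac{\left(-3\right) \left(- \frac{32}{3} + \frac{3844}{9}\right)}{2 \cdot 32} = - \frac{\left(-3\right) 3748}{2 \cdot 32 \cdot 9} = \left(-1\right) \left(- \frac{937}{48}\right) = \frac{937}{48}$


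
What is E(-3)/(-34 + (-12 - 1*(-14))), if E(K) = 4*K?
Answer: 3/8 ≈ 0.37500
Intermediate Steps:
E(-3)/(-34 + (-12 - 1*(-14))) = (4*(-3))/(-34 + (-12 - 1*(-14))) = -12/(-34 + (-12 + 14)) = -12/(-34 + 2) = -12/(-32) = -12*(-1/32) = 3/8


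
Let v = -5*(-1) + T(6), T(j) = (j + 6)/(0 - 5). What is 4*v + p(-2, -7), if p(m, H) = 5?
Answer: 77/5 ≈ 15.400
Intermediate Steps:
T(j) = -6/5 - j/5 (T(j) = (6 + j)/(-5) = (6 + j)*(-⅕) = -6/5 - j/5)
v = 13/5 (v = -5*(-1) + (-6/5 - ⅕*6) = 5 + (-6/5 - 6/5) = 5 - 12/5 = 13/5 ≈ 2.6000)
4*v + p(-2, -7) = 4*(13/5) + 5 = 52/5 + 5 = 77/5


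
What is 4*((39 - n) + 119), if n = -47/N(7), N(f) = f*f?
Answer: 31156/49 ≈ 635.84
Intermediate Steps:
N(f) = f²
n = -47/49 (n = -47/(7²) = -47/49 ≈ -0.95918)
4*((39 - n) + 119) = 4*((39 - 1*(-47/49)) + 119) = 4*((39 + 47/49) + 119) = 4*(1958/49 + 119) = 4*(7789/49) = 31156/49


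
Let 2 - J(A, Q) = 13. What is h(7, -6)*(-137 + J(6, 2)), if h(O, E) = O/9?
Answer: -1036/9 ≈ -115.11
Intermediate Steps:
h(O, E) = O/9 (h(O, E) = O*(⅑) = O/9)
J(A, Q) = -11 (J(A, Q) = 2 - 1*13 = 2 - 13 = -11)
h(7, -6)*(-137 + J(6, 2)) = ((⅑)*7)*(-137 - 11) = (7/9)*(-148) = -1036/9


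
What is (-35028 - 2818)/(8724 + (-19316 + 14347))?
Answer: -37846/3755 ≈ -10.079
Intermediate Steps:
(-35028 - 2818)/(8724 + (-19316 + 14347)) = -37846/(8724 - 4969) = -37846/3755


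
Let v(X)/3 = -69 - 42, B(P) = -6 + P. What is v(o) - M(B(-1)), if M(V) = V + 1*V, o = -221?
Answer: -319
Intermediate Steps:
v(X) = -333 (v(X) = 3*(-69 - 42) = 3*(-111) = -333)
M(V) = 2*V (M(V) = V + V = 2*V)
v(o) - M(B(-1)) = -333 - 2*(-6 - 1) = -333 - 2*(-7) = -333 - 1*(-14) = -333 + 14 = -319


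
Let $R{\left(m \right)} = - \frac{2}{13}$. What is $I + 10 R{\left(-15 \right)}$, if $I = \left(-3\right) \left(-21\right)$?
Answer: $\frac{799}{13} \approx 61.462$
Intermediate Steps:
$R{\left(m \right)} = - \frac{2}{13}$ ($R{\left(m \right)} = \left(-2\right) \frac{1}{13} = - \frac{2}{13}$)
$I = 63$
$I + 10 R{\left(-15 \right)} = 63 + 10 \left(- \frac{2}{13}\right) = 63 - \frac{20}{13} = \frac{799}{13}$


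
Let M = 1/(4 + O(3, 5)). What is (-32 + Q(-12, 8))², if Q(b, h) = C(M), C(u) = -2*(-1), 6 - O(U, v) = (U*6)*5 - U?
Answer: 900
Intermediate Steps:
O(U, v) = 6 - 29*U (O(U, v) = 6 - ((U*6)*5 - U) = 6 - ((6*U)*5 - U) = 6 - (30*U - U) = 6 - 29*U)
M = -1/77 (M = 1/(4 + (6 - 29*3)) = 1/(4 + (6 - 87)) = 1/(4 - 81) = 1/(-77) = -1/77 ≈ -0.012987)
C(u) = 2
Q(b, h) = 2
(-32 + Q(-12, 8))² = (-32 + 2)² = (-30)² = 900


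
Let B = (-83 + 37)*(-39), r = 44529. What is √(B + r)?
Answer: 3*√5147 ≈ 215.23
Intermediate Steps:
B = 1794 (B = -46*(-39) = 1794)
√(B + r) = √(1794 + 44529) = √46323 = 3*√5147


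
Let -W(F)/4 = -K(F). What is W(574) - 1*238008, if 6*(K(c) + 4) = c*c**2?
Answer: 377524376/3 ≈ 1.2584e+8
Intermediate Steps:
K(c) = -4 + c**3/6 (K(c) = -4 + (c*c**2)/6 = -4 + c**3/6)
W(F) = -16 + 2*F**3/3 (W(F) = -(-4)*(-4 + F**3/6) = -4*(4 - F**3/6) = -16 + 2*F**3/3)
W(574) - 1*238008 = (-16 + (2/3)*574**3) - 1*238008 = (-16 + (2/3)*189119224) - 238008 = (-16 + 378238448/3) - 238008 = 378238400/3 - 238008 = 377524376/3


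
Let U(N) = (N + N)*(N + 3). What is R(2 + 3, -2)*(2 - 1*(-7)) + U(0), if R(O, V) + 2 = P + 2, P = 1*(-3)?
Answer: -27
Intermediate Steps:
P = -3
U(N) = 2*N*(3 + N) (U(N) = (2*N)*(3 + N) = 2*N*(3 + N))
R(O, V) = -3 (R(O, V) = -2 + (-3 + 2) = -2 - 1 = -3)
R(2 + 3, -2)*(2 - 1*(-7)) + U(0) = -3*(2 - 1*(-7)) + 2*0*(3 + 0) = -3*(2 + 7) + 2*0*3 = -3*9 + 0 = -27 + 0 = -27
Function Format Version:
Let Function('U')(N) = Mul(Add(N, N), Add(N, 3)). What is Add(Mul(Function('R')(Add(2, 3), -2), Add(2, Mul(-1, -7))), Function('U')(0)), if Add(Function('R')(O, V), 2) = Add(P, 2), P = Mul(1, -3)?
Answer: -27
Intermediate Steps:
P = -3
Function('U')(N) = Mul(2, N, Add(3, N)) (Function('U')(N) = Mul(Mul(2, N), Add(3, N)) = Mul(2, N, Add(3, N)))
Function('R')(O, V) = -3 (Function('R')(O, V) = Add(-2, Add(-3, 2)) = Add(-2, -1) = -3)
Add(Mul(Function('R')(Add(2, 3), -2), Add(2, Mul(-1, -7))), Function('U')(0)) = Add(Mul(-3, Add(2, Mul(-1, -7))), Mul(2, 0, Add(3, 0))) = Add(Mul(-3, Add(2, 7)), Mul(2, 0, 3)) = Add(Mul(-3, 9), 0) = Add(-27, 0) = -27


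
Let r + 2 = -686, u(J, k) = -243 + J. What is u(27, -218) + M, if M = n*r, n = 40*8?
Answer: -220376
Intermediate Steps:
r = -688 (r = -2 - 686 = -688)
n = 320
M = -220160 (M = 320*(-688) = -220160)
u(27, -218) + M = (-243 + 27) - 220160 = -216 - 220160 = -220376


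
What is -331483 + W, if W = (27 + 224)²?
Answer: -268482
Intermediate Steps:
W = 63001 (W = 251² = 63001)
-331483 + W = -331483 + 63001 = -268482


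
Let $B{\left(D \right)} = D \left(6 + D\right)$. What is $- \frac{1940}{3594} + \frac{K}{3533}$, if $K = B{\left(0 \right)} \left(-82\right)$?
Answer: $- \frac{970}{1797} \approx -0.53979$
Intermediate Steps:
$K = 0$ ($K = 0 \left(6 + 0\right) \left(-82\right) = 0 \cdot 6 \left(-82\right) = 0 \left(-82\right) = 0$)
$- \frac{1940}{3594} + \frac{K}{3533} = - \frac{1940}{3594} + \frac{0}{3533} = \left(-1940\right) \frac{1}{3594} + 0 \cdot \frac{1}{3533} = - \frac{970}{1797} + 0 = - \frac{970}{1797}$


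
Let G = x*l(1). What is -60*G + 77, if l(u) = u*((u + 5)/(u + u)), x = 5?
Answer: -823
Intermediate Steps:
l(u) = 5/2 + u/2 (l(u) = u*((5 + u)/((2*u))) = u*((5 + u)*(1/(2*u))) = u*((5 + u)/(2*u)) = 5/2 + u/2)
G = 15 (G = 5*(5/2 + (½)*1) = 5*(5/2 + ½) = 5*3 = 15)
-60*G + 77 = -60*15 + 77 = -900 + 77 = -823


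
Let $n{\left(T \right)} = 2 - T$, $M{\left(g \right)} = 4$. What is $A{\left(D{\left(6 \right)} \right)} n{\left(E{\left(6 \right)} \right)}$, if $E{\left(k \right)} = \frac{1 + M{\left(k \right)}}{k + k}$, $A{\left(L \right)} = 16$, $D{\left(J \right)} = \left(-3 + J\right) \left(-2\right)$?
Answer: $\frac{76}{3} \approx 25.333$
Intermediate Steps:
$D{\left(J \right)} = 6 - 2 J$
$E{\left(k \right)} = \frac{5}{2 k}$ ($E{\left(k \right)} = \frac{1 + 4}{k + k} = \frac{5}{2 k}$)
$A{\left(D{\left(6 \right)} \right)} n{\left(E{\left(6 \right)} \right)} = 16 \left(2 - \frac{5}{2 \cdot 6}\right) = 16 \left(2 - \frac{5}{2} \cdot \frac{1}{6}\right) = 16 \left(2 - \frac{5}{12}\right) = 16 \cdot \frac{19}{12} = \frac{76}{3}$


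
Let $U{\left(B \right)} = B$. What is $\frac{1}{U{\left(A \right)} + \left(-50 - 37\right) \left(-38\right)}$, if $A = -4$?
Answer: $\frac{1}{3302} \approx 0.00030285$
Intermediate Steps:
$\frac{1}{U{\left(A \right)} + \left(-50 - 37\right) \left(-38\right)} = \frac{1}{-4 + \left(-50 - 37\right) \left(-38\right)} = \frac{1}{-4 - -3306} = \frac{1}{-4 + 3306} = \frac{1}{3302}$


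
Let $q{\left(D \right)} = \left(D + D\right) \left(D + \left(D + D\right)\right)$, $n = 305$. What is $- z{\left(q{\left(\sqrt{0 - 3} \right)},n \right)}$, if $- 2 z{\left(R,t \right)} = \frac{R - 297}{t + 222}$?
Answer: $- \frac{315}{1054} \approx -0.29886$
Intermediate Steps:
$q{\left(D \right)} = 6 D^{2}$ ($q{\left(D \right)} = 2 D \left(D + 2 D\right) = 2 D 3 D = 6 D^{2}$)
$z{\left(R,t \right)} = - \frac{-297 + R}{2 \left(222 + t\right)}$ ($z{\left(R,t \right)} = - \frac{\left(R - 297\right) \frac{1}{t + 222}}{2} = - \frac{\left(-297 + R\right) \frac{1}{222 + t}}{2} = - \frac{\frac{1}{222 + t} \left(-297 + R\right)}{2} = - \frac{-297 + R}{2 \left(222 + t\right)}$)
$- z{\left(q{\left(\sqrt{0 - 3} \right)},n \right)} = - \frac{297 - 6 \left(\sqrt{0 - 3}\right)^{2}}{2 \left(222 + 305\right)} = - \frac{297 - 6 \left(\sqrt{-3}\right)^{2}}{2 \cdot 527} = - \frac{297 - 6 \left(i \sqrt{3}\right)^{2}}{2 \cdot 527} = - \frac{297 - 6 \left(-3\right)}{2 \cdot 527} = - \frac{297 - -18}{2 \cdot 527} = - \frac{297 + 18}{2 \cdot 527} = - \frac{315}{2 \cdot 527} = \left(-1\right) \frac{315}{1054} = - \frac{315}{1054}$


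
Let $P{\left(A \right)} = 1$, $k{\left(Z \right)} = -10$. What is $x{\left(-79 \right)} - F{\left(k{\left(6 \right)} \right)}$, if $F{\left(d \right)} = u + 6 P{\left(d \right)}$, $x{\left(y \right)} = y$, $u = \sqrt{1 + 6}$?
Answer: $-85 - \sqrt{7} \approx -87.646$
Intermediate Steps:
$u = \sqrt{7} \approx 2.6458$
$F{\left(d \right)} = 6 + \sqrt{7}$ ($F{\left(d \right)} = \sqrt{7} + 6 \cdot 1 = \sqrt{7} + 6 = 6 + \sqrt{7}$)
$x{\left(-79 \right)} - F{\left(k{\left(6 \right)} \right)} = -79 - \left(6 + \sqrt{7}\right) = -85 - \sqrt{7}$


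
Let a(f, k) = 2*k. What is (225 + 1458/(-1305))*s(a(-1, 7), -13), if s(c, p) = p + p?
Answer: -844038/145 ≈ -5821.0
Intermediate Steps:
s(c, p) = 2*p
(225 + 1458/(-1305))*s(a(-1, 7), -13) = (225 + 1458/(-1305))*(2*(-13)) = (225 + 1458*(-1/1305))*(-26) = (225 - 162/145)*(-26) = (32463/145)*(-26) = -844038/145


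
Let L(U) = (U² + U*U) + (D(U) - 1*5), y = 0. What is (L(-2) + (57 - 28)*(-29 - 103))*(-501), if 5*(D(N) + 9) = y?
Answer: 1920834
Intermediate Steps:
D(N) = -9 (D(N) = -9 + (⅕)*0 = -9 + 0 = -9)
L(U) = -14 + 2*U² (L(U) = (U² + U*U) + (-9 - 1*5) = (U² + U²) + (-9 - 5) = 2*U² - 14 = -14 + 2*U²)
(L(-2) + (57 - 28)*(-29 - 103))*(-501) = ((-14 + 2*(-2)²) + (57 - 28)*(-29 - 103))*(-501) = ((-14 + 2*4) + 29*(-132))*(-501) = ((-14 + 8) - 3828)*(-501) = (-6 - 3828)*(-501) = -3834*(-501) = 1920834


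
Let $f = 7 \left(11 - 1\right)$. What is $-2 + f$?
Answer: $68$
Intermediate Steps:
$f = 70$ ($f = 7 \cdot 10 = 70$)
$-2 + f = -2 + 70 = 68$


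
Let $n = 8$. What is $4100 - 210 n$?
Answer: $2420$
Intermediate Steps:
$4100 - 210 n = 4100 - 210 \cdot 8 = 4100 - 1680 = 2420$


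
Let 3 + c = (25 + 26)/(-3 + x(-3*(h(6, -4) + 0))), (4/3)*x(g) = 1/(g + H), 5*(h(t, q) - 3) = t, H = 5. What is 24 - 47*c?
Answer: 147353/157 ≈ 938.55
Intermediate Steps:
h(t, q) = 3 + t/5
x(g) = 3/(4*(5 + g)) (x(g) = 3/(4*(g + 5)) = 3/(4*(5 + g)))
c = -3055/157 (c = -3 + (25 + 26)/(-3 + 3/(4*(5 - 3*((3 + (⅕)*6) + 0)))) = -3 + 51/(-3 + 3/(4*(5 - 3*((3 + 6/5) + 0)))) = -3 + 51/(-3 + 3/(4*(5 - 3*(21/5 + 0)))) = -3 + 51/(-3 + 3/(4*(5 - 3*21/5))) = -3 + 51/(-3 + 3/(4*(5 - 63/5))) = -3 + 51/(-3 + 3/(4*(-38/5))) = -3 + 51/(-3 + (¾)*(-5/38)) = -3 + 51/(-3 - 15/152) = -3 + 51/(-471/152) = -3 + 51*(-152/471) = -3 - 2584/157 = -3055/157 ≈ -19.459)
24 - 47*c = 24 - 47*(-3055/157) = 24 + 143585/157 = 147353/157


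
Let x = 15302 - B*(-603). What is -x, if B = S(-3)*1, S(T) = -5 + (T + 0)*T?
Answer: -17714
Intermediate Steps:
S(T) = -5 + T² (S(T) = -5 + T*T = -5 + T²)
B = 4 (B = (-5 + (-3)²)*1 = (-5 + 9)*1 = 4*1 = 4)
x = 17714 (x = 15302 - 4*(-603) = 15302 - 1*(-2412) = 15302 + 2412 = 17714)
-x = -1*17714 = -17714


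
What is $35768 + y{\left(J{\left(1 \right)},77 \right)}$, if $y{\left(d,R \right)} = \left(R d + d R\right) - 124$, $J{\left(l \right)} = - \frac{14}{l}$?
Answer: $33488$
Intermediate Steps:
$y{\left(d,R \right)} = -124 + 2 R d$ ($y{\left(d,R \right)} = \left(R d + R d\right) - 124 = 2 R d - 124 = -124 + 2 R d$)
$35768 + y{\left(J{\left(1 \right)},77 \right)} = 35768 + \left(-124 + 2 \cdot 77 \left(- \frac{14}{1}\right)\right) = 35768 + \left(-124 + 2 \cdot 77 \left(\left(-14\right) 1\right)\right) = 35768 + \left(-124 + 2 \cdot 77 \left(-14\right)\right) = 35768 - 2280 = 33488$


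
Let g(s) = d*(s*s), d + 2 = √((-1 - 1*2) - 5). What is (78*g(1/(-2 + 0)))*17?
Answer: -663 + 663*I*√2 ≈ -663.0 + 937.62*I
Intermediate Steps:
d = -2 + 2*I*√2 (d = -2 + √((-1 - 1*2) - 5) = -2 + √((-1 - 2) - 5) = -2 + √(-3 - 5) = -2 + √(-8) = -2 + 2*I*√2 ≈ -2.0 + 2.8284*I)
g(s) = s²*(-2 + 2*I*√2) (g(s) = (-2 + 2*I*√2)*(s*s) = (-2 + 2*I*√2)*s² = s²*(-2 + 2*I*√2))
(78*g(1/(-2 + 0)))*17 = (78*(2*(1/(-2 + 0))²*(-1 + I*√2)))*17 = (78*(2*(1/(-2))²*(-1 + I*√2)))*17 = (78*(2*(-½)²*(-1 + I*√2)))*17 = (78*(2*(¼)*(-1 + I*√2)))*17 = (78*(-½ + I*√2/2))*17 = (-39 + 39*I*√2)*17 = -663 + 663*I*√2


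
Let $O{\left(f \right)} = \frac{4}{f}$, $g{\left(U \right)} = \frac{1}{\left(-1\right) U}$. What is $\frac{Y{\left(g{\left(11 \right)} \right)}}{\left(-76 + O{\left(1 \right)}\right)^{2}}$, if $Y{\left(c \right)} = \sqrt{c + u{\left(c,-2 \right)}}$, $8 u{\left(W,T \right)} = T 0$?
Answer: $\frac{i \sqrt{11}}{57024} \approx 5.8162 \cdot 10^{-5} i$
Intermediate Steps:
$u{\left(W,T \right)} = 0$ ($u{\left(W,T \right)} = \frac{T 0}{8} = \frac{1}{8} \cdot 0 = 0$)
$g{\left(U \right)} = - \frac{1}{U}$
$Y{\left(c \right)} = \sqrt{c}$ ($Y{\left(c \right)} = \sqrt{c + 0} = \sqrt{c}$)
$\frac{Y{\left(g{\left(11 \right)} \right)}}{\left(-76 + O{\left(1 \right)}\right)^{2}} = \frac{\sqrt{- \frac{1}{11}}}{\left(-76 + \frac{4}{1}\right)^{2}} = \frac{\sqrt{\left(-1\right) \frac{1}{11}}}{\left(-76 + 4 \cdot 1\right)^{2}} = \frac{\sqrt{- \frac{1}{11}}}{\left(-76 + 4\right)^{2}} = \frac{\frac{1}{11} i \sqrt{11}}{\left(-72\right)^{2}} = \frac{\frac{1}{11} i \sqrt{11}}{5184} = \frac{i \sqrt{11}}{11} \cdot \frac{1}{5184} = \frac{i \sqrt{11}}{57024}$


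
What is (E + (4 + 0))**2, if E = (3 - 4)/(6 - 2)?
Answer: 225/16 ≈ 14.063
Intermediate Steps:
E = -1/4 ≈ -0.25000
(E + (4 + 0))**2 = (-1/4 + (4 + 0))**2 = (-1/4 + 4)**2 = (15/4)**2 = 225/16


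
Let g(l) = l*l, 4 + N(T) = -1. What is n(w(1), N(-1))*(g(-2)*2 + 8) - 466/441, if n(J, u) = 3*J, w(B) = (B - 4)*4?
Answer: -254482/441 ≈ -577.06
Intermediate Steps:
N(T) = -5 (N(T) = -4 - 1 = -5)
w(B) = -16 + 4*B (w(B) = (-4 + B)*4 = -16 + 4*B)
g(l) = l**2
n(w(1), N(-1))*(g(-2)*2 + 8) - 466/441 = (3*(-16 + 4*1))*((-2)**2*2 + 8) - 466/441 = (3*(-16 + 4))*(4*2 + 8) - 466*1/441 = (3*(-12))*(8 + 8) - 466/441 = -36*16 - 466/441 = -576 - 466/441 = -254482/441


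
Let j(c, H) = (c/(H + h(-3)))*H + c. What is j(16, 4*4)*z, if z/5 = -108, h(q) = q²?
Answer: -70848/5 ≈ -14170.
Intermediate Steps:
z = -540 (z = 5*(-108) = -540)
j(c, H) = c + H*c/(9 + H) (j(c, H) = (c/(H + (-3)²))*H + c = (c/(H + 9))*H + c = (c/(9 + H))*H + c = H*c/(9 + H) + c = c + H*c/(9 + H))
j(16, 4*4)*z = (16*(9 + 2*(4*4))/(9 + 4*4))*(-540) = (16*(9 + 2*16)/(9 + 16))*(-540) = (16*(9 + 32)/25)*(-540) = (16*(1/25)*41)*(-540) = (656/25)*(-540) = -70848/5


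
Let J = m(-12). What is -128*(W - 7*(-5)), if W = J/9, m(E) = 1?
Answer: -40448/9 ≈ -4494.2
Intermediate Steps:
J = 1
W = ⅑ (W = 1/9 = 1*(⅑) = ⅑ ≈ 0.11111)
-128*(W - 7*(-5)) = -128*(⅑ - 7*(-5)) = -128*(⅑ + 35) = -128*316/9 = -40448/9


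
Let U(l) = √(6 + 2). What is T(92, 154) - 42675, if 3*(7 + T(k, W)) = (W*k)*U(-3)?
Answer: -42682 + 28336*√2/3 ≈ -29324.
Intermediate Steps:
U(l) = 2*√2 (U(l) = √8 = 2*√2)
T(k, W) = -7 + 2*W*k*√2/3 (T(k, W) = -7 + ((W*k)*(2*√2))/3 = -7 + (2*W*k*√2)/3 = -7 + 2*W*k*√2/3)
T(92, 154) - 42675 = (-7 + (⅔)*154*92*√2) - 42675 = (-7 + 28336*√2/3) - 42675 = -42682 + 28336*√2/3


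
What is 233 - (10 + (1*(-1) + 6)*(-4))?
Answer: 243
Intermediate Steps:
233 - (10 + (1*(-1) + 6)*(-4)) = 233 - (10 + (-1 + 6)*(-4)) = 233 - (10 + 5*(-4)) = 233 - (10 - 20) = 233 - 1*(-10) = 233 + 10 = 243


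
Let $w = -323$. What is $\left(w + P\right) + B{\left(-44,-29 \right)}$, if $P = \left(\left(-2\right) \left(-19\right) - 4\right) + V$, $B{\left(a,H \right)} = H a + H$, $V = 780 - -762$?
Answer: $2500$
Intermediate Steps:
$V = 1542$ ($V = 780 + 762 = 1542$)
$B{\left(a,H \right)} = H + H a$
$P = 1576$ ($P = \left(\left(-2\right) \left(-19\right) - 4\right) + 1542 = \left(38 - 4\right) + 1542 = 34 + 1542 = 1576$)
$\left(w + P\right) + B{\left(-44,-29 \right)} = \left(-323 + 1576\right) - 29 \left(1 - 44\right) = 1253 - -1247 = 1253 + 1247 = 2500$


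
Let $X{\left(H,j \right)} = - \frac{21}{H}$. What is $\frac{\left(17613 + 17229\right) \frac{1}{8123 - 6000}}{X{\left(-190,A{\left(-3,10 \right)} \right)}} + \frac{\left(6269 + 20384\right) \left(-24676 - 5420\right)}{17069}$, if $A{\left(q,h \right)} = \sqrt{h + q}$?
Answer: $- \frac{11883066172828}{253662409} \approx -46846.0$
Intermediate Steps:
$\frac{\left(17613 + 17229\right) \frac{1}{8123 - 6000}}{X{\left(-190,A{\left(-3,10 \right)} \right)}} + \frac{\left(6269 + 20384\right) \left(-24676 - 5420\right)}{17069} = \frac{\left(17613 + 17229\right) \frac{1}{8123 - 6000}}{\left(-21\right) \frac{1}{-190}} + \frac{\left(6269 + 20384\right) \left(-24676 - 5420\right)}{17069} = \frac{34842 \cdot \frac{1}{2123}}{\left(-21\right) \left(- \frac{1}{190}\right)} + 26653 \left(-30096\right) \frac{1}{17069} = \frac{34842 \cdot \frac{1}{2123}}{\frac{21}{190}} - \frac{802148688}{17069} = \frac{34842}{2123} \cdot \frac{190}{21} - \frac{802148688}{17069} = \frac{2206660}{14861} - \frac{802148688}{17069} = - \frac{11883066172828}{253662409}$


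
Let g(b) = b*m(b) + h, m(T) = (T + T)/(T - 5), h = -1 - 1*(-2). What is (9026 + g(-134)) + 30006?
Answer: 5389675/139 ≈ 38775.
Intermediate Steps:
h = 1 (h = -1 + 2 = 1)
m(T) = 2*T/(-5 + T) (m(T) = (2*T)/(-5 + T) = 2*T/(-5 + T))
g(b) = 1 + 2*b**2/(-5 + b) (g(b) = b*(2*b/(-5 + b)) + 1 = 2*b**2/(-5 + b) + 1 = 1 + 2*b**2/(-5 + b))
(9026 + g(-134)) + 30006 = (9026 + (-5 - 134 + 2*(-134)**2)/(-5 - 134)) + 30006 = (9026 + (-5 - 134 + 2*17956)/(-139)) + 30006 = (9026 - (-5 - 134 + 35912)/139) + 30006 = (9026 - 1/139*35773) + 30006 = (9026 - 35773/139) + 30006 = 1218841/139 + 30006 = 5389675/139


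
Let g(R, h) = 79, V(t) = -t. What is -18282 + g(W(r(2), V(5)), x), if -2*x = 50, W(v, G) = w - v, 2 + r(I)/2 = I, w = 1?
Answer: -18203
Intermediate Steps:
r(I) = -4 + 2*I
W(v, G) = 1 - v
x = -25 (x = -1/2*50 = -25)
-18282 + g(W(r(2), V(5)), x) = -18282 + 79 = -18203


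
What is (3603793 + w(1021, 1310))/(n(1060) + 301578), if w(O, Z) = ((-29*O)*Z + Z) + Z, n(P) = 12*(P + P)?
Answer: -35181377/327018 ≈ -107.58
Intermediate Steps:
n(P) = 24*P (n(P) = 12*(2*P) = 24*P)
w(O, Z) = 2*Z - 29*O*Z (w(O, Z) = (-29*O*Z + Z) + Z = (Z - 29*O*Z) + Z = 2*Z - 29*O*Z)
(3603793 + w(1021, 1310))/(n(1060) + 301578) = (3603793 + 1310*(2 - 29*1021))/(24*1060 + 301578) = (3603793 + 1310*(2 - 29609))/(25440 + 301578) = (3603793 + 1310*(-29607))/327018 = (3603793 - 38785170)*(1/327018) = -35181377*1/327018 = -35181377/327018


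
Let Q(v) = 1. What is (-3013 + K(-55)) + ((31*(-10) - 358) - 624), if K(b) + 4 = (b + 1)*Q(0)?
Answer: -4363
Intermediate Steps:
K(b) = -3 + b (K(b) = -4 + (b + 1)*1 = -4 + (1 + b)*1 = -4 + (1 + b) = -3 + b)
(-3013 + K(-55)) + ((31*(-10) - 358) - 624) = (-3013 + (-3 - 55)) + ((31*(-10) - 358) - 624) = (-3013 - 58) + ((-310 - 358) - 624) = -3071 + (-668 - 624) = -3071 - 1292 = -4363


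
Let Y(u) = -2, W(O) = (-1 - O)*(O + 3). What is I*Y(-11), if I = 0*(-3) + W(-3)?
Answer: 0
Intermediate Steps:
W(O) = (-1 - O)*(3 + O)
I = 0 (I = 0*(-3) + (-3 - 1*(-3)² - 4*(-3)) = 0 + (-3 - 1*9 + 12) = 0 + (-3 - 9 + 12) = 0 + 0 = 0)
I*Y(-11) = 0*(-2) = 0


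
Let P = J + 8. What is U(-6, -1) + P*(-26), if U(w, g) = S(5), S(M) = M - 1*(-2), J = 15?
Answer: -591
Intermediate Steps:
S(M) = 2 + M (S(M) = M + 2 = 2 + M)
U(w, g) = 7 (U(w, g) = 2 + 5 = 7)
P = 23 (P = 15 + 8 = 23)
U(-6, -1) + P*(-26) = 7 + 23*(-26) = 7 - 598 = -591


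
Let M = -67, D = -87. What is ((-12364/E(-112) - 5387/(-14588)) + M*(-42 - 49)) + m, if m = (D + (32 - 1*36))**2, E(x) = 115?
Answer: 23941073833/1677620 ≈ 14271.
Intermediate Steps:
m = 8281 (m = (-87 + (32 - 1*36))**2 = (-87 + (32 - 36))**2 = (-87 - 4)**2 = (-91)**2 = 8281)
((-12364/E(-112) - 5387/(-14588)) + M*(-42 - 49)) + m = ((-12364/115 - 5387/(-14588)) - 67*(-42 - 49)) + 8281 = ((-12364*1/115 - 5387*(-1/14588)) - 67*(-91)) + 8281 = ((-12364/115 + 5387/14588) + 6097) + 8281 = (-179746527/1677620 + 6097) + 8281 = 10048702613/1677620 + 8281 = 23941073833/1677620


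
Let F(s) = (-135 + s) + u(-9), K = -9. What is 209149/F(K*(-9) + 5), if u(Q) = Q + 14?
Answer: -209149/44 ≈ -4753.4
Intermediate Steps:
u(Q) = 14 + Q
F(s) = -130 + s (F(s) = (-135 + s) + (14 - 9) = (-135 + s) + 5 = -130 + s)
209149/F(K*(-9) + 5) = 209149/(-130 + (-9*(-9) + 5)) = 209149/(-130 + (81 + 5)) = 209149/(-130 + 86) = 209149/(-44) = 209149*(-1/44) = -209149/44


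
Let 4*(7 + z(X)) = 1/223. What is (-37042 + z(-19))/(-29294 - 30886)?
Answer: 33047707/53680560 ≈ 0.61564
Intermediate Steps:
z(X) = -6243/892 (z(X) = -7 + (¼)/223 = -7 + (¼)*(1/223) = -7 + 1/892 = -6243/892)
(-37042 + z(-19))/(-29294 - 30886) = (-37042 - 6243/892)/(-29294 - 30886) = -33047707/892/(-60180) = -33047707/892*(-1/60180) = 33047707/53680560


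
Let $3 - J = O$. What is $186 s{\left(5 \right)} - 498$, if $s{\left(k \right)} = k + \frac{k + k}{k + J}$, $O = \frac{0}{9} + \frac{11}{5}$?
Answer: $\frac{21828}{29} \approx 752.69$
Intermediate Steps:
$O = \frac{11}{5}$ ($O = 0 \cdot \frac{1}{9} + 11 \cdot \frac{1}{5} = 0 + \frac{11}{5} = \frac{11}{5} \approx 2.2$)
$J = \frac{4}{5}$ ($J = 3 - \frac{11}{5} = \frac{4}{5} \approx 0.8$)
$s{\left(k \right)} = k + \frac{2 k}{\frac{4}{5} + k}$ ($s{\left(k \right)} = k + \frac{k + k}{k + \frac{4}{5}} = k + \frac{2 k}{\frac{4}{5} + k}$)
$186 s{\left(5 \right)} - 498 = 186 \frac{5 \left(14 + 5 \cdot 5\right)}{4 + 5 \cdot 5} - 498 = 186 \frac{5 \left(14 + 25\right)}{4 + 25} - 498 = 186 \cdot 5 \cdot \frac{1}{29} \cdot 39 - 498 = 186 \cdot \frac{195}{29} - 498 = \frac{36270}{29} - 498 = \frac{21828}{29}$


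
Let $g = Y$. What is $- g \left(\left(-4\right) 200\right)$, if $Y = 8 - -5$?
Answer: $10400$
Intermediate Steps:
$Y = 13$ ($Y = 8 + 5 = 13$)
$g = 13$
$- g \left(\left(-4\right) 200\right) = \left(-1\right) 13 \left(\left(-4\right) 200\right) = \left(-13\right) \left(-800\right) = 10400$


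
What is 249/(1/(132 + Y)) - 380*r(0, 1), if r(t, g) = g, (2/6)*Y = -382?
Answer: -252866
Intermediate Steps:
Y = -1146 (Y = 3*(-382) = -1146)
249/(1/(132 + Y)) - 380*r(0, 1) = 249/(1/(132 - 1146)) - 380/(1/1) = 249/(1/(-1014)) - 380/1 = 249/(-1/1014) - 380*1 = 249*(-1014) - 380 = -252486 - 380 = -252866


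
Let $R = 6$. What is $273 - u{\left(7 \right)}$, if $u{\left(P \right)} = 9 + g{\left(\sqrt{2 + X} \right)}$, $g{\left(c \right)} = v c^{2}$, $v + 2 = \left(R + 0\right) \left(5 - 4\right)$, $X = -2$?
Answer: $264$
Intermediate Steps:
$v = 4$ ($v = -2 + \left(6 + 0\right) \left(5 - 4\right) = -2 + 6 \cdot 1 = -2 + 6 = 4$)
$g{\left(c \right)} = 4 c^{2}$
$u{\left(P \right)} = 9$ ($u{\left(P \right)} = 9 + 4 \left(\sqrt{2 - 2}\right)^{2} = 9 + 4 \left(\sqrt{0}\right)^{2} = 9 + 4 \cdot 0^{2} = 9 + 4 \cdot 0 = 9 + 0 = 9$)
$273 - u{\left(7 \right)} = 273 - 9 = 264$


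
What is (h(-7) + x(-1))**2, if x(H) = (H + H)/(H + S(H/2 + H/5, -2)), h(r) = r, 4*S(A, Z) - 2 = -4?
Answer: 289/9 ≈ 32.111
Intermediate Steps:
S(A, Z) = -1/2 (S(A, Z) = 1/2 + (1/4)*(-4) = 1/2 - 1 = -1/2)
x(H) = 2*H/(-1/2 + H) (x(H) = (H + H)/(H - 1/2) = (2*H)/(-1/2 + H) = 2*H/(-1/2 + H))
(h(-7) + x(-1))**2 = (-7 + 4*(-1)/(-1 + 2*(-1)))**2 = (-7 + 4*(-1)/(-1 - 2))**2 = (-7 + 4*(-1)/(-3))**2 = (-7 + 4*(-1)*(-1/3))**2 = (-7 + 4/3)**2 = (-17/3)**2 = 289/9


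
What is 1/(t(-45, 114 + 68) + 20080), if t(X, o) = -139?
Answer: 1/19941 ≈ 5.0148e-5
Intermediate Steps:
1/(t(-45, 114 + 68) + 20080) = 1/(-139 + 20080) = 1/19941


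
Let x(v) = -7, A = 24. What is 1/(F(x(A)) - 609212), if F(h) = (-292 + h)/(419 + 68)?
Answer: -487/296686543 ≈ -1.6415e-6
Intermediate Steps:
F(h) = -292/487 + h/487 (F(h) = (-292 + h)/487 = (-292 + h)*(1/487) = -292/487 + h/487)
1/(F(x(A)) - 609212) = 1/((-292/487 + (1/487)*(-7)) - 609212) = 1/((-292/487 - 7/487) - 609212) = 1/(-299/487 - 609212) = 1/(-296686543/487) = -487/296686543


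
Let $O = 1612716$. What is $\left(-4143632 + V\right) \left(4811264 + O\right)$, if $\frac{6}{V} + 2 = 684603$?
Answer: $- \frac{18223126405254007480}{684601} \approx -2.6619 \cdot 10^{13}$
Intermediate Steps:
$V = \frac{6}{684601}$ ($V = \frac{6}{-2 + 684603} = \frac{6}{684601} \approx 8.7642 \cdot 10^{-6}$)
$\left(-4143632 + V\right) \left(4811264 + O\right) = \left(-4143632 + \frac{6}{684601}\right) \left(4811264 + 1612716\right) = \left(- \frac{2836734610826}{684601}\right) 6423980 = - \frac{18223126405254007480}{684601}$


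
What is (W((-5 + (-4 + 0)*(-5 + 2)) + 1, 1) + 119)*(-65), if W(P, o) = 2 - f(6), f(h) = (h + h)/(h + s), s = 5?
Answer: -85735/11 ≈ -7794.1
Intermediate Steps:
f(h) = 2*h/(5 + h) (f(h) = (h + h)/(h + 5) = (2*h)/(5 + h) = 2*h/(5 + h))
W(P, o) = 10/11 (W(P, o) = 2 - 2*6/(5 + 6) = 2 - 2*6/11 = 2 - 1*12/11 = 2 - 12/11 = 10/11)
(W((-5 + (-4 + 0)*(-5 + 2)) + 1, 1) + 119)*(-65) = (10/11 + 119)*(-65) = (1319/11)*(-65) = -85735/11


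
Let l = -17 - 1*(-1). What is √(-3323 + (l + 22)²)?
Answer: I*√3287 ≈ 57.332*I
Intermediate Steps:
l = -16 (l = -17 + 1 = -16)
√(-3323 + (l + 22)²) = √(-3323 + (-16 + 22)²) = √(-3323 + 6²) = √(-3323 + 36) = √(-3287) = I*√3287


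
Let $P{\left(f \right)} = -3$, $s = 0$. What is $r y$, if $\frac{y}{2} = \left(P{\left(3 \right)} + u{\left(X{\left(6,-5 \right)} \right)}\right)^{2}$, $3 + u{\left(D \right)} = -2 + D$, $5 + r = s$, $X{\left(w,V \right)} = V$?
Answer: $-1690$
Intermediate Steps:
$r = -5$ ($r = -5 + 0 = -5$)
$u{\left(D \right)} = -5 + D$ ($u{\left(D \right)} = -3 + \left(-2 + D\right) = -5 + D$)
$y = 338$ ($y = 2 \left(-3 - 10\right)^{2} = 2 \left(-13\right)^{2} = 2 \cdot 169 = 338$)
$r y = \left(-5\right) 338 = -1690$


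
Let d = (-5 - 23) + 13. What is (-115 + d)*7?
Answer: -910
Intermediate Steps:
d = -15 (d = -28 + 13 = -15)
(-115 + d)*7 = (-115 - 15)*7 = -130*7 = -910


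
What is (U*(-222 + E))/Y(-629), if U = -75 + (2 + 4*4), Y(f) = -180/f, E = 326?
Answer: -310726/15 ≈ -20715.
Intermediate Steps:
U = -57 (U = -75 + (2 + 16) = -75 + 18 = -57)
(U*(-222 + E))/Y(-629) = (-57*(-222 + 326))/((-180/(-629))) = (-57*104)/((-180*(-1/629))) = -5928/180/629 = -5928*629/180 = -310726/15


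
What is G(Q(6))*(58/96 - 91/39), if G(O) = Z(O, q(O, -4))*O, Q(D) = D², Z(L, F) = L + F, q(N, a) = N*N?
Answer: -82917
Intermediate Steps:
q(N, a) = N²
Z(L, F) = F + L
G(O) = O*(O + O²) (G(O) = (O² + O)*O = (O + O²)*O = O*(O + O²))
G(Q(6))*(58/96 - 91/39) = ((6²)²*(1 + 6²))*(58/96 - 91/39) = (36²*(1 + 36))*(58*(1/96) - 91*1/39) = (1296*37)*(29/48 - 7/3) = 47952*(-83/48) = -82917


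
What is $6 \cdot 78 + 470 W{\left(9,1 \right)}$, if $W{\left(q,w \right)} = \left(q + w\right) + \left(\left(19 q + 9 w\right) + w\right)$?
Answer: $90238$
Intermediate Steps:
$W{\left(q,w \right)} = 11 w + 20 q$ ($W{\left(q,w \right)} = \left(q + w\right) + \left(\left(9 w + 19 q\right) + w\right) = \left(q + w\right) + \left(10 w + 19 q\right) = 11 w + 20 q$)
$6 \cdot 78 + 470 W{\left(9,1 \right)} = 6 \cdot 78 + 470 \left(11 \cdot 1 + 20 \cdot 9\right) = 468 + 470 \left(11 + 180\right) = 468 + 470 \cdot 191 = 468 + 89770 = 90238$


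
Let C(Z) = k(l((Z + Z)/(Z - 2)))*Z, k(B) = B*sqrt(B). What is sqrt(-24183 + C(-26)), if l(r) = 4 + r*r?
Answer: sqrt(-58063383 - 66430*sqrt(365))/49 ≈ 157.2*I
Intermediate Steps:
l(r) = 4 + r**2
k(B) = B**(3/2)
C(Z) = Z*(4 + 4*Z**2/(-2 + Z)**2)**(3/2) (C(Z) = (4 + ((Z + Z)/(Z - 2))**2)**(3/2)*Z = (4 + ((2*Z)/(-2 + Z))**2)**(3/2)*Z = (4 + (2*Z/(-2 + Z))**2)**(3/2)*Z = (4 + 4*Z**2/(-2 + Z)**2)**(3/2)*Z = Z*(4 + 4*Z**2/(-2 + Z)**2)**(3/2))
sqrt(-24183 + C(-26)) = sqrt(-24183 + 8*(-26)*(1 + (-26)**2/(-2 - 26)**2)**(3/2)) = sqrt(-24183 + 8*(-26)*(1 + 676/(-28)**2)**(3/2)) = sqrt(-24183 + 8*(-26)*(1 + 676*(1/784))**(3/2)) = sqrt(-24183 + 8*(-26)*(1 + 169/196)**(3/2)) = sqrt(-24183 + 8*(-26)*(365/196)**(3/2)) = sqrt(-24183 + 8*(-26)*(365*sqrt(365)/2744)) = sqrt(-24183 - 9490*sqrt(365)/343)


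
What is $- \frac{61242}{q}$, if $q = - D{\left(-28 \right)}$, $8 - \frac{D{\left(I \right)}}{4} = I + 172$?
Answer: $- \frac{30621}{272} \approx -112.58$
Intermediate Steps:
$D{\left(I \right)} = -656 - 4 I$ ($D{\left(I \right)} = 32 - 4 \left(I + 172\right) = 32 - 4 \left(172 + I\right) = 32 - \left(688 + 4 I\right) = -656 - 4 I$)
$q = 544$ ($q = - (-656 - -112) = - (-656 + 112) = \left(-1\right) \left(-544\right) = 544$)
$- \frac{61242}{q} = - \frac{61242}{544} = \left(-61242\right) \frac{1}{544} = - \frac{30621}{272}$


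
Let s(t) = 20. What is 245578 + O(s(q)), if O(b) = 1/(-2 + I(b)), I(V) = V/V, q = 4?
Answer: 245577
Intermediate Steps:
I(V) = 1
O(b) = -1 (O(b) = 1/(-2 + 1) = 1/(-1) = -1)
245578 + O(s(q)) = 245578 - 1 = 245577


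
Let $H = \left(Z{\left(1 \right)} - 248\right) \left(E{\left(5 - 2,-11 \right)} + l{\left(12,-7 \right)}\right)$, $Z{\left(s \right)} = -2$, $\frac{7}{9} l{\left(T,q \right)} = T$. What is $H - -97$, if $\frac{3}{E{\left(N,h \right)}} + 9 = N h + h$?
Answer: $- \frac{1389763}{371} \approx -3746.0$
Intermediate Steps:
$l{\left(T,q \right)} = \frac{9 T}{7}$
$E{\left(N,h \right)} = \frac{3}{-9 + h + N h}$ ($E{\left(N,h \right)} = \frac{3}{-9 + \left(N h + h\right)} = \frac{3}{-9 + \left(h + N h\right)} = \frac{3}{-9 + h + N h}$)
$H = - \frac{1425750}{371}$ ($H = \left(-2 - 248\right) \left(\frac{3}{-9 - 11 + \left(5 - 2\right) \left(-11\right)} + \frac{9}{7} \cdot 12\right) = - 250 \left(\frac{3}{-9 - 11 + \left(5 - 2\right) \left(-11\right)} + \frac{108}{7}\right) = - 250 \left(\frac{3}{-9 - 11 + 3 \left(-11\right)} + \frac{108}{7}\right) = - 250 \left(\frac{3}{-9 - 11 - 33} + \frac{108}{7}\right) = - 250 \left(\frac{3}{-53} + \frac{108}{7}\right) = - 250 \left(3 \left(- \frac{1}{53}\right) + \frac{108}{7}\right) = - 250 \left(- \frac{3}{53} + \frac{108}{7}\right) = \left(-250\right) \frac{5703}{371} = - \frac{1425750}{371} \approx -3843.0$)
$H - -97 = - \frac{1425750}{371} - -97 = - \frac{1425750}{371} + 97 = - \frac{1389763}{371}$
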